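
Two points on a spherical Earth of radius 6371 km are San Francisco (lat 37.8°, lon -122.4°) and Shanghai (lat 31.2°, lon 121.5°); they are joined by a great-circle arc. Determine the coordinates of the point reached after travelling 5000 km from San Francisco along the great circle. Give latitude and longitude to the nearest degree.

From cos δ = sin φ₁ sin φ₂ + cos φ₁ cos φ₂ cos Δλ, the central angle is δ ≈ 1.551 rad (88.8°). The total great-circle distance is δ·R ≈ 1.551 × 6371 ≈ 9879 km, so the target fraction is f = 5000/9879 ≈ 0.506.
Interpolate at f ≈ 0.506 with slerp weights a = sin((1−f)δ)/sin δ ≈ 0.693, b = sin(fδ)/sin δ ≈ 0.707.
p = a·p₁ + b·p₂ ≈ (-0.609, 0.053, 0.791); φ = arcsin(p_z) ≈ 52.29°, λ = atan2(p_y, p_x) ≈ 175.03°.

≈ lat 52°, lon 175°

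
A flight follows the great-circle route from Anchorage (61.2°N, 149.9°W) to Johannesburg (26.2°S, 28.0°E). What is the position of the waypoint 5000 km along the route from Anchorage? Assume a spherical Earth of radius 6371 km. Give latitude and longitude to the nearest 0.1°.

Convert each endpoint to a unit vector on the sphere (x = cos φ cos λ, y = cos φ sin λ, z = sin φ).
The central angle between the endpoints is δ = arccos(p₁·p₂) ≈ 2.530 rad (145.0°). The total great-circle distance is δ·R ≈ 2.530 × 6371 ≈ 16120 km, so the target fraction is f = 5000/16120 ≈ 0.310.
Interpolate at f ≈ 0.310 with slerp weights a = sin((1−f)δ)/sin δ ≈ 1.716, b = sin(fδ)/sin δ ≈ 1.231.
p = a·p₁ + b·p₂ ≈ (0.260, 0.104, 0.960); φ = arcsin(p_z) ≈ 73.72°, λ = atan2(p_y, p_x) ≈ 21.80°.

≈ 73.7°N, 21.8°E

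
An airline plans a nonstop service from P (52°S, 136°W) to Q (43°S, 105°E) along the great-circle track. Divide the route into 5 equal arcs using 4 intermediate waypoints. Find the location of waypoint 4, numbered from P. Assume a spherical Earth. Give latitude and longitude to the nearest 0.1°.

≈ (54.0°S, 118.8°E)

Convert each endpoint to a unit vector on the sphere (x = cos φ cos λ, y = cos φ sin λ, z = sin φ).
The central angle between the endpoints is δ = arccos(p₁·p₂) ≈ 1.246 rad (71.4°).
Interpolate at f = 4/5 with slerp weights a = sin((1−f)δ)/sin δ ≈ 0.260, b = sin(fδ)/sin δ ≈ 0.886.
p = a·p₁ + b·p₂ ≈ (-0.283, 0.515, -0.809); φ = arcsin(p_z) ≈ -54.03°, λ = atan2(p_y, p_x) ≈ 118.80°.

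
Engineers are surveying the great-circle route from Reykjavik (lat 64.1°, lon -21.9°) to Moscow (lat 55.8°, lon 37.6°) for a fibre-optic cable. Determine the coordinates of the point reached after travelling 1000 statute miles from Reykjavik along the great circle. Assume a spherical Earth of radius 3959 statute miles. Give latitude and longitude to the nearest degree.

Write both endpoints as unit vectors p₁, p₂ with components (cos φ cos λ, cos φ sin λ, sin φ).
The central angle between the endpoints is δ = arccos(p₁·p₂) ≈ 0.518 rad (29.7°). The total great-circle distance is δ·R ≈ 0.518 × 3959 ≈ 2052 mi, so the target fraction is f = 1000/2052 ≈ 0.487.
Interpolate at f ≈ 0.487 with slerp weights a = sin((1−f)δ)/sin δ ≈ 0.530, b = sin(fδ)/sin δ ≈ 0.504.
p = a·p₁ + b·p₂ ≈ (0.439, 0.087, 0.894); φ = arcsin(p_z) ≈ 63.39°, λ = atan2(p_y, p_x) ≈ 11.15°.

≈ lat 63°, lon 11°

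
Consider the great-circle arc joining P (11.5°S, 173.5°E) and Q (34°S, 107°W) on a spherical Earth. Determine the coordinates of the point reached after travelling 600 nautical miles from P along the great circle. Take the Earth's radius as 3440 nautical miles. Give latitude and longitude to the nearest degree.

≈ (17°S, 178°W)

Convert each endpoint to a unit vector on the sphere (x = cos φ cos λ, y = cos φ sin λ, z = sin φ).
The central angle between the endpoints is δ = arccos(p₁·p₂) ≈ 1.308 rad (75.0°). The total great-circle distance is δ·R ≈ 1.308 × 3440 ≈ 4500 nmi, so the target fraction is f = 600/4500 ≈ 0.133.
Interpolate at f ≈ 0.133 with slerp weights a = sin((1−f)δ)/sin δ ≈ 0.938, b = sin(fδ)/sin δ ≈ 0.180.
p = a·p₁ + b·p₂ ≈ (-0.957, -0.038, -0.288); φ = arcsin(p_z) ≈ -16.71°, λ = atan2(p_y, p_x) ≈ -177.70°.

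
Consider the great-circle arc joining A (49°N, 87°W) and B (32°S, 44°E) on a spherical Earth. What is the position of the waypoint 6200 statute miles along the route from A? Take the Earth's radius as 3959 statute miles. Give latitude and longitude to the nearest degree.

Convert each endpoint to a unit vector on the sphere (x = cos φ cos λ, y = cos φ sin λ, z = sin φ).
The central angle between the endpoints is δ = arccos(p₁·p₂) ≈ 2.442 rad (139.9°). The total great-circle distance is δ·R ≈ 2.442 × 3959 ≈ 9667 mi, so the target fraction is f = 6200/9667 ≈ 0.641.
Interpolate at f ≈ 0.641 with slerp weights a = sin((1−f)δ)/sin δ ≈ 1.192, b = sin(fδ)/sin δ ≈ 1.553.
p = a·p₁ + b·p₂ ≈ (0.988, 0.133, 0.077); φ = arcsin(p_z) ≈ 4.43°, λ = atan2(p_y, p_x) ≈ 7.69°.

≈ (4°N, 8°E)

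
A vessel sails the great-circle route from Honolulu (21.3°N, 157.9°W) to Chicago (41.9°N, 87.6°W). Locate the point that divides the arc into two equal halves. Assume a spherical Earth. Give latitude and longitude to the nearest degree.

Write both endpoints as unit vectors p₁, p₂ with components (cos φ cos λ, cos φ sin λ, sin φ).
The central angle between the endpoints is δ = arccos(p₁·p₂) ≈ 1.074 rad (61.6°).
Interpolate at f = 1/2 with slerp weights a = sin((1−f)δ)/sin δ ≈ 0.582, b = sin(fδ)/sin δ ≈ 0.582.
p = a·p₁ + b·p₂ ≈ (-0.484, -0.637, 0.600); φ = arcsin(p_z) ≈ 36.87°, λ = atan2(p_y, p_x) ≈ -127.25°.

≈ 37°N, 127°W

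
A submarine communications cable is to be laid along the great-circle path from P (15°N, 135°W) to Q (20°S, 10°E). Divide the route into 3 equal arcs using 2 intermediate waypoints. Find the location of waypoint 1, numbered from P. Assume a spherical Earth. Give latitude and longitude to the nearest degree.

Write both endpoints as unit vectors p₁, p₂ with components (cos φ cos λ, cos φ sin λ, sin φ).
The central angle between the endpoints is δ = arccos(p₁·p₂) ≈ 2.554 rad (146.3°).
Interpolate at f = 1/3 with slerp weights a = sin((1−f)δ)/sin δ ≈ 1.787, b = sin(fδ)/sin δ ≈ 1.356.
p = a·p₁ + b·p₂ ≈ (0.034, -0.999, -0.001); φ = arcsin(p_z) ≈ -0.07°, λ = atan2(p_y, p_x) ≈ -88.05°.

≈ (0°N, 88°W)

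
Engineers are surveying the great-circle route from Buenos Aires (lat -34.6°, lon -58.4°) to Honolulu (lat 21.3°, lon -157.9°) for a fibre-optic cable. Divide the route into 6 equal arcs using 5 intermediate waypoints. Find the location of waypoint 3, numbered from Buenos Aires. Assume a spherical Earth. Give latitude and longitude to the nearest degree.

From cos δ = sin φ₁ sin φ₂ + cos φ₁ cos φ₂ cos Δλ, the central angle is δ ≈ 1.910 rad (109.4°).
Interpolate at f = 3/6 with slerp weights a = sin((1−f)δ)/sin δ ≈ 0.866, b = sin(fδ)/sin δ ≈ 0.866.
p = a·p₁ + b·p₂ ≈ (-0.374, -0.910, -0.177); φ = arcsin(p_z) ≈ -10.20°, λ = atan2(p_y, p_x) ≈ -112.33°.

≈ lat -10°, lon -112°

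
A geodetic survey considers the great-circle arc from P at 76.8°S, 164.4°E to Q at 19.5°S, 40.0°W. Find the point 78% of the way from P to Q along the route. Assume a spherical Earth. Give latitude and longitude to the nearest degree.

Write both endpoints as unit vectors p₁, p₂ with components (cos φ cos λ, cos φ sin λ, sin φ).
The central angle between the endpoints is δ = arccos(p₁·p₂) ≈ 1.441 rad (82.6°).
Interpolate at f = 0.78 with slerp weights a = sin((1−f)δ)/sin δ ≈ 0.314, b = sin(fδ)/sin δ ≈ 0.910.
p = a·p₁ + b·p₂ ≈ (0.588, -0.532, -0.610); φ = arcsin(p_z) ≈ -37.57°, λ = atan2(p_y, p_x) ≈ -42.14°.

≈ 38°S, 42°W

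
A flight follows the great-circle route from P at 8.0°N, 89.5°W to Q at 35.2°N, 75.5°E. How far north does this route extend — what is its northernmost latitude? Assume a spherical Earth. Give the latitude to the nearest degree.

≈ 73°N

The great circle lies in the plane with unit normal n̂ = (p₁ × p₂)/|p₁ × p₂|.
Here n̂_z ≈ +0.294; the vertex latitude is φ_max = arccos|n̂_z| ≈ 72.9°.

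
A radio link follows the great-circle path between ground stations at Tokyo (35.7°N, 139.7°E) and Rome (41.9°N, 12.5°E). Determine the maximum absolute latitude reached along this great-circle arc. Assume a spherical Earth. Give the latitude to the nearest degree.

≈ 61°N

The great circle lies in the plane with unit normal n̂ = (p₁ × p₂)/|p₁ × p₂|.
Here n̂_z ≈ -0.482; the vertex latitude is φ_max = arccos|n̂_z| ≈ 61.2°.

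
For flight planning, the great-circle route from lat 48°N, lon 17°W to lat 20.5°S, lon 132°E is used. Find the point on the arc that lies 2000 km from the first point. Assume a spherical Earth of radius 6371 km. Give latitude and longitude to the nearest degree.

≈ lat 56°N, lon 9°E

Write both endpoints as unit vectors p₁, p₂ with components (cos φ cos λ, cos φ sin λ, sin φ).
The central angle between the endpoints is δ = arccos(p₁·p₂) ≈ 2.494 rad (142.9°). The total great-circle distance is δ·R ≈ 2.494 × 6371 ≈ 15889 km, so the target fraction is f = 2000/15889 ≈ 0.126.
Interpolate at f ≈ 0.126 with slerp weights a = sin((1−f)δ)/sin δ ≈ 1.359, b = sin(fδ)/sin δ ≈ 0.512.
p = a·p₁ + b·p₂ ≈ (0.549, 0.090, 0.831); φ = arcsin(p_z) ≈ 56.19°, λ = atan2(p_y, p_x) ≈ 9.34°.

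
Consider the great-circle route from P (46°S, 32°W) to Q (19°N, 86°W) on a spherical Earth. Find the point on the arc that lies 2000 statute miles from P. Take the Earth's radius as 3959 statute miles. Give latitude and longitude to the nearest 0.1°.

≈ (24.6°S, 56.3°W)

Convert each endpoint to a unit vector on the sphere (x = cos φ cos λ, y = cos φ sin λ, z = sin φ).
The central angle between the endpoints is δ = arccos(p₁·p₂) ≈ 1.418 rad (81.3°). The total great-circle distance is δ·R ≈ 1.418 × 3959 ≈ 5615 mi, so the target fraction is f = 2000/5615 ≈ 0.356.
Interpolate at f ≈ 0.356 with slerp weights a = sin((1−f)δ)/sin δ ≈ 0.801, b = sin(fδ)/sin δ ≈ 0.490.
p = a·p₁ + b·p₂ ≈ (0.504, -0.757, -0.417); φ = arcsin(p_z) ≈ -24.62°, λ = atan2(p_y, p_x) ≈ -56.33°.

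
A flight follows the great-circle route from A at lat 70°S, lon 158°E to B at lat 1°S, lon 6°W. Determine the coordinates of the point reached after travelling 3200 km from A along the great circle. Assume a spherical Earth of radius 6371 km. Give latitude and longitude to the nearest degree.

≈ lat 79°S, lon 24°E

Convert each endpoint to a unit vector on the sphere (x = cos φ cos λ, y = cos φ sin λ, z = sin φ).
The central angle between the endpoints is δ = arccos(p₁·p₂) ≈ 1.888 rad (108.2°). The total great-circle distance is δ·R ≈ 1.888 × 6371 ≈ 12031 km, so the target fraction is f = 3200/12031 ≈ 0.266.
Interpolate at f ≈ 0.266 with slerp weights a = sin((1−f)δ)/sin δ ≈ 1.035, b = sin(fδ)/sin δ ≈ 0.507.
p = a·p₁ + b·p₂ ≈ (0.176, 0.080, -0.981); φ = arcsin(p_z) ≈ -78.87°, λ = atan2(p_y, p_x) ≈ 24.37°.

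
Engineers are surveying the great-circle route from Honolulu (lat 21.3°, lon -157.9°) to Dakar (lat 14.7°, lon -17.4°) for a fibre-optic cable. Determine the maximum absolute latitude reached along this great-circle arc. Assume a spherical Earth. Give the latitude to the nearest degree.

The great circle lies in the plane with unit normal n̂ = (p₁ × p₂)/|p₁ × p₂|.
Here n̂_z ≈ +0.719; the vertex latitude is φ_max = arccos|n̂_z| ≈ 44.1°.

≈ 44°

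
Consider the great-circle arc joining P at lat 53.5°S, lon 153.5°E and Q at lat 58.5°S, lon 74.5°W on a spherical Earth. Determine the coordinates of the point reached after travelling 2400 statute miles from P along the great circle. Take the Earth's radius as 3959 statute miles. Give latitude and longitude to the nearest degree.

≈ lat 75°S, lon 134°W

Write both endpoints as unit vectors p₁, p₂ with components (cos φ cos λ, cos φ sin λ, sin φ).
The central angle between the endpoints is δ = arccos(p₁·p₂) ≈ 1.073 rad (61.5°). The total great-circle distance is δ·R ≈ 1.073 × 3959 ≈ 4248 mi, so the target fraction is f = 2400/4248 ≈ 0.565.
Interpolate at f ≈ 0.565 with slerp weights a = sin((1−f)δ)/sin δ ≈ 0.512, b = sin(fδ)/sin δ ≈ 0.648.
p = a·p₁ + b·p₂ ≈ (-0.182, -0.191, -0.965); φ = arcsin(p_z) ≈ -74.72°, λ = atan2(p_y, p_x) ≈ -133.71°.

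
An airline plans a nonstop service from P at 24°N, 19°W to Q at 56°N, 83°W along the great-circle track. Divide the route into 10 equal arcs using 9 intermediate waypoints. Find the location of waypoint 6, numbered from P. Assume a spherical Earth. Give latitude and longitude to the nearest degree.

≈ 48°N, 49°W

Convert each endpoint to a unit vector on the sphere (x = cos φ cos λ, y = cos φ sin λ, z = sin φ).
The central angle between the endpoints is δ = arccos(p₁·p₂) ≈ 0.975 rad (55.9°).
Interpolate at f = 6/10 with slerp weights a = sin((1−f)δ)/sin δ ≈ 0.459, b = sin(fδ)/sin δ ≈ 0.667.
p = a·p₁ + b·p₂ ≈ (0.442, -0.507, 0.740); φ = arcsin(p_z) ≈ 47.72°, λ = atan2(p_y, p_x) ≈ -48.90°.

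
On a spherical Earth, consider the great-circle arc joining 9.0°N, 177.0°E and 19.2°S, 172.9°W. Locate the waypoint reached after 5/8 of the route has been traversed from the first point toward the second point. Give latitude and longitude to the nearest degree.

≈ 9°S, 177°W

Convert each endpoint to a unit vector on the sphere (x = cos φ cos λ, y = cos φ sin λ, z = sin φ).
The central angle between the endpoints is δ = arccos(p₁·p₂) ≈ 0.522 rad (29.9°).
Interpolate at f = 5/8 with slerp weights a = sin((1−f)δ)/sin δ ≈ 0.390, b = sin(fδ)/sin δ ≈ 0.643.
p = a·p₁ + b·p₂ ≈ (-0.987, -0.055, -0.150); φ = arcsin(p_z) ≈ -8.65°, λ = atan2(p_y, p_x) ≈ -176.82°.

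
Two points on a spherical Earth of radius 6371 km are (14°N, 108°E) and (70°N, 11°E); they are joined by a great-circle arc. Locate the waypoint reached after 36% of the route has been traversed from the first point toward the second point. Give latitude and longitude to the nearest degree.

≈ (40°N, 95°E)

Convert each endpoint to a unit vector on the sphere (x = cos φ cos λ, y = cos φ sin λ, z = sin φ).
The central angle between the endpoints is δ = arccos(p₁·p₂) ≈ 1.383 rad (79.2°).
Interpolate at f = 0.36 with slerp weights a = sin((1−f)δ)/sin δ ≈ 0.788, b = sin(fδ)/sin δ ≈ 0.486.
p = a·p₁ + b·p₂ ≈ (-0.073, 0.759, 0.647); φ = arcsin(p_z) ≈ 40.34°, λ = atan2(p_y, p_x) ≈ 95.50°.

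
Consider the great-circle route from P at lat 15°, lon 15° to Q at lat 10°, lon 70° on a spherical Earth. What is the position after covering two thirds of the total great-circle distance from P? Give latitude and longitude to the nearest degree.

≈ lat 13°, lon 52°

Write both endpoints as unit vectors p₁, p₂ with components (cos φ cos λ, cos φ sin λ, sin φ).
The central angle between the endpoints is δ = arccos(p₁·p₂) ≈ 0.939 rad (53.8°).
Interpolate at f = 2/3 with slerp weights a = sin((1−f)δ)/sin δ ≈ 0.382, b = sin(fδ)/sin δ ≈ 0.726.
p = a·p₁ + b·p₂ ≈ (0.601, 0.767, 0.225); φ = arcsin(p_z) ≈ 12.99°, λ = atan2(p_y, p_x) ≈ 51.95°.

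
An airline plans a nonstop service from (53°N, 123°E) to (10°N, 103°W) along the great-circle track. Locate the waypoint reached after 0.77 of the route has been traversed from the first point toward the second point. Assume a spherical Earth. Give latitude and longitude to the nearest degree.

≈ (31°N, 116°W)

Write both endpoints as unit vectors p₁, p₂ with components (cos φ cos λ, cos φ sin λ, sin φ).
The central angle between the endpoints is δ = arccos(p₁·p₂) ≈ 1.847 rad (105.8°).
Interpolate at f = 0.77 with slerp weights a = sin((1−f)δ)/sin δ ≈ 0.428, b = sin(fδ)/sin δ ≈ 1.028.
p = a·p₁ + b·p₂ ≈ (-0.368, -0.770, 0.521); φ = arcsin(p_z) ≈ 31.38°, λ = atan2(p_y, p_x) ≈ -115.55°.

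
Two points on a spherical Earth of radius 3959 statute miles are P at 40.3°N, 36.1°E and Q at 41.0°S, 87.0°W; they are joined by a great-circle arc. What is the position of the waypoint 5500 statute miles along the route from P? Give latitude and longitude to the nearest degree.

≈ 8°S, 33°W

Write both endpoints as unit vectors p₁, p₂ with components (cos φ cos λ, cos φ sin λ, sin φ).
The central angle between the endpoints is δ = arccos(p₁·p₂) ≈ 2.402 rad (137.6°). The total great-circle distance is δ·R ≈ 2.402 × 3959 ≈ 9509 mi, so the target fraction is f = 5500/9509 ≈ 0.578.
Interpolate at f ≈ 0.578 with slerp weights a = sin((1−f)δ)/sin δ ≈ 1.258, b = sin(fδ)/sin δ ≈ 1.459.
p = a·p₁ + b·p₂ ≈ (0.833, -0.534, -0.143); φ = arcsin(p_z) ≈ -8.24°, λ = atan2(p_y, p_x) ≈ -32.67°.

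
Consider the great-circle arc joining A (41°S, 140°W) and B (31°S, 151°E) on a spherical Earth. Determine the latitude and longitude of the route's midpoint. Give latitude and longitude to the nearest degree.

Convert each endpoint to a unit vector on the sphere (x = cos φ cos λ, y = cos φ sin λ, z = sin φ).
The central angle between the endpoints is δ = arccos(p₁·p₂) ≈ 0.965 rad (55.3°).
Interpolate at f = 1/2 with slerp weights a = sin((1−f)δ)/sin δ ≈ 0.564, b = sin(fδ)/sin δ ≈ 0.564.
p = a·p₁ + b·p₂ ≈ (-0.749, -0.039, -0.661); φ = arcsin(p_z) ≈ -41.37°, λ = atan2(p_y, p_x) ≈ -177.00°.

≈ (41°S, 177°W)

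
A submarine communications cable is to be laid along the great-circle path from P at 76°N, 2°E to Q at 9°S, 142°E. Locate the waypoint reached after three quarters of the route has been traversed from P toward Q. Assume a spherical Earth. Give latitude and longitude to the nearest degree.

Write both endpoints as unit vectors p₁, p₂ with components (cos φ cos λ, cos φ sin λ, sin φ).
The central angle between the endpoints is δ = arccos(p₁·p₂) ≈ 1.912 rad (109.6°).
Interpolate at f = 3/4 with slerp weights a = sin((1−f)δ)/sin δ ≈ 0.488, b = sin(fδ)/sin δ ≈ 1.051.
p = a·p₁ + b·p₂ ≈ (-0.700, 0.643, 0.309); φ = arcsin(p_z) ≈ 18.01°, λ = atan2(p_y, p_x) ≈ 137.42°.

≈ 18°N, 137°E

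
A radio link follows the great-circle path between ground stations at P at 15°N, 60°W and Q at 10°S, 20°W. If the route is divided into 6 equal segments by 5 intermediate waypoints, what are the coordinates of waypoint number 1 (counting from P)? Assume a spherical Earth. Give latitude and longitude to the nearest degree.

From cos δ = sin φ₁ sin φ₂ + cos φ₁ cos φ₂ cos Δλ, the central angle is δ ≈ 0.818 rad (46.9°).
Interpolate at f = 1/6 with slerp weights a = sin((1−f)δ)/sin δ ≈ 0.863, b = sin(fδ)/sin δ ≈ 0.186.
p = a·p₁ + b·p₂ ≈ (0.589, -0.785, 0.191); φ = arcsin(p_z) ≈ 11.02°, λ = atan2(p_y, p_x) ≈ -53.10°.

≈ 11°N, 53°W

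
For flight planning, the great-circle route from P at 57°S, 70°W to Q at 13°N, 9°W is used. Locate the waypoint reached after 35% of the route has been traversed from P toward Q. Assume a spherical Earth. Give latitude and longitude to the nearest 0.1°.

Convert each endpoint to a unit vector on the sphere (x = cos φ cos λ, y = cos φ sin λ, z = sin φ).
The central angle between the endpoints is δ = arccos(p₁·p₂) ≈ 1.502 rad (86.1°).
Interpolate at f = 0.35 with slerp weights a = sin((1−f)δ)/sin δ ≈ 0.830, b = sin(fδ)/sin δ ≈ 0.503.
p = a·p₁ + b·p₂ ≈ (0.639, -0.502, -0.583); φ = arcsin(p_z) ≈ -35.68°, λ = atan2(p_y, p_x) ≈ -38.14°.

≈ 35.7°S, 38.1°W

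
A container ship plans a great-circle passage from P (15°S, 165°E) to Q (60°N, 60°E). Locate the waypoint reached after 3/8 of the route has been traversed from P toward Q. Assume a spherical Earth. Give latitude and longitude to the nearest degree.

≈ (21°N, 144°E)

Write both endpoints as unit vectors p₁, p₂ with components (cos φ cos λ, cos φ sin λ, sin φ).
The central angle between the endpoints is δ = arccos(p₁·p₂) ≈ 1.927 rad (110.4°).
Interpolate at f = 3/8 with slerp weights a = sin((1−f)δ)/sin δ ≈ 0.996, b = sin(fδ)/sin δ ≈ 0.706.
p = a·p₁ + b·p₂ ≈ (-0.753, 0.555, 0.353); φ = arcsin(p_z) ≈ 20.70°, λ = atan2(p_y, p_x) ≈ 143.63°.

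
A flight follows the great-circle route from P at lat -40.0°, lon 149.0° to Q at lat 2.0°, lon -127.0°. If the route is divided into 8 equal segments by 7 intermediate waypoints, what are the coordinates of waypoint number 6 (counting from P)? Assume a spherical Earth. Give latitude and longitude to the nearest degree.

≈ lat -12°, lon -144°

Write both endpoints as unit vectors p₁, p₂ with components (cos φ cos λ, cos φ sin λ, sin φ).
The central angle between the endpoints is δ = arccos(p₁·p₂) ≈ 1.513 rad (86.7°).
Interpolate at f = 6/8 with slerp weights a = sin((1−f)δ)/sin δ ≈ 0.370, b = sin(fδ)/sin δ ≈ 0.908.
p = a·p₁ + b·p₂ ≈ (-0.789, -0.579, -0.206); φ = arcsin(p_z) ≈ -11.89°, λ = atan2(p_y, p_x) ≈ -143.74°.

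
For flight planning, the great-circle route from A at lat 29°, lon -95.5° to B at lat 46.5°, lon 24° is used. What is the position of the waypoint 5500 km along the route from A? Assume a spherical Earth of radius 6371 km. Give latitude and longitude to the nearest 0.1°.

Write both endpoints as unit vectors p₁, p₂ with components (cos φ cos λ, cos φ sin λ, sin φ).
The central angle between the endpoints is δ = arccos(p₁·p₂) ≈ 1.516 rad (86.8°). The total great-circle distance is δ·R ≈ 1.516 × 6371 ≈ 9656 km, so the target fraction is f = 5500/9656 ≈ 0.570.
Interpolate at f ≈ 0.570 with slerp weights a = sin((1−f)δ)/sin δ ≈ 0.608, b = sin(fδ)/sin δ ≈ 0.761.
p = a·p₁ + b·p₂ ≈ (0.428, -0.316, 0.847); φ = arcsin(p_z) ≈ 57.87°, λ = atan2(p_y, p_x) ≈ -36.47°.

≈ lat 57.9°, lon -36.5°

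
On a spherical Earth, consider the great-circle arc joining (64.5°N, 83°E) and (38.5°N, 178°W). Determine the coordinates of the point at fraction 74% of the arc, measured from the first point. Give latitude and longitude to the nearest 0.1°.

Write both endpoints as unit vectors p₁, p₂ with components (cos φ cos λ, cos φ sin λ, sin φ).
The central angle between the endpoints is δ = arccos(p₁·p₂) ≈ 1.037 rad (59.4°).
Interpolate at f = 0.74 with slerp weights a = sin((1−f)δ)/sin δ ≈ 0.309, b = sin(fδ)/sin δ ≈ 0.806.
p = a·p₁ + b·p₂ ≈ (-0.614, 0.110, 0.781); φ = arcsin(p_z) ≈ 51.37°, λ = atan2(p_y, p_x) ≈ 169.84°.

≈ (51.4°N, 169.8°E)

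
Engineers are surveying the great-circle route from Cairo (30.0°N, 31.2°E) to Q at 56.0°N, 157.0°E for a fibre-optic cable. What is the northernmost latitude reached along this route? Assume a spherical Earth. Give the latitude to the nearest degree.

≈ 67°N

The great circle lies in the plane with unit normal n̂ = (p₁ × p₂)/|p₁ × p₂|.
Here n̂_z ≈ +0.396; the vertex latitude is φ_max = arccos|n̂_z| ≈ 66.7°.
Check via Clairaut: cos φ_max = |cos φ₁| · sin C = cos(30.0°)·sin(27.2°) ≈ 0.396, again giving ≈ 66.7°.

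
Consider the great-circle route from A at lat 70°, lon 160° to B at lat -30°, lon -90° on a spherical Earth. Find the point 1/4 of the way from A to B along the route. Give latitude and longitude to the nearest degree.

From cos δ = sin φ₁ sin φ₂ + cos φ₁ cos φ₂ cos Δλ, the central angle is δ ≈ 2.179 rad (124.8°).
Interpolate at f = 1/4 with slerp weights a = sin((1−f)δ)/sin δ ≈ 1.216, b = sin(fδ)/sin δ ≈ 0.631.
p = a·p₁ + b·p₂ ≈ (-0.391, -0.404, 0.827); φ = arcsin(p_z) ≈ 55.78°, λ = atan2(p_y, p_x) ≈ -134.01°.

≈ lat 56°, lon -134°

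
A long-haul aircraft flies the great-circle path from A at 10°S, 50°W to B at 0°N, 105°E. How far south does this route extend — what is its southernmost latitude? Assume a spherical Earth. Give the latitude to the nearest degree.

≈ 23°S

The great circle lies in the plane with unit normal n̂ = (p₁ × p₂)/|p₁ × p₂|.
Here n̂_z ≈ +0.923; the vertex latitude is φ_max = arccos|n̂_z| ≈ 22.6°.
Check via Clairaut: cos φ_max = |cos φ₁| · sin C = cos(10.0°)·sin(110.4°) ≈ 0.923, again giving ≈ 22.6°.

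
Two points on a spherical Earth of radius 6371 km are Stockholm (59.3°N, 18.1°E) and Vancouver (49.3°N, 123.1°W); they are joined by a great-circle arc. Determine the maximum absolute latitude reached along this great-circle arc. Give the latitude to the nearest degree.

≈ 77°N

The great circle lies in the plane with unit normal n̂ = (p₁ × p₂)/|p₁ × p₂|.
Here n̂_z ≈ -0.227; the vertex latitude is φ_max = arccos|n̂_z| ≈ 76.9°.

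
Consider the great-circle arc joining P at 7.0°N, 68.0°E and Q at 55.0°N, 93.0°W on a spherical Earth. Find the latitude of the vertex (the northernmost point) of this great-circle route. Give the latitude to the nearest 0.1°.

The great circle lies in the plane with unit normal n̂ = (p₁ × p₂)/|p₁ × p₂|.
Here n̂_z ≈ -0.206; the vertex latitude is φ_max = arccos|n̂_z| ≈ 78.1°.

≈ 78.1°N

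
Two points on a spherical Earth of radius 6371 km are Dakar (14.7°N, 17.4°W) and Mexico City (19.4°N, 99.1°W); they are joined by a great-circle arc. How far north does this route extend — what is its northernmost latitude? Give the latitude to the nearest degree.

The great circle lies in the plane with unit normal n̂ = (p₁ × p₂)/|p₁ × p₂|.
Here n̂_z ≈ -0.925; the vertex latitude is φ_max = arccos|n̂_z| ≈ 22.4°.
Check via Clairaut: cos φ_max = |cos φ₁| · sin C = cos(14.7°)·sin(72.9°) ≈ 0.925, again giving ≈ 22.4°.

≈ 22°N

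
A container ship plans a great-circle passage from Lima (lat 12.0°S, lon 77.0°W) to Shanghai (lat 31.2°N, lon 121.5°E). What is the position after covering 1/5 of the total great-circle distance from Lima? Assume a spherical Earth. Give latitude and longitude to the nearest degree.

≈ lat 12°N, lon 96°W

Write both endpoints as unit vectors p₁, p₂ with components (cos φ cos λ, cos φ sin λ, sin φ).
The central angle between the endpoints is δ = arccos(p₁·p₂) ≈ 2.693 rad (154.3°).
Interpolate at f = 1/5 with slerp weights a = sin((1−f)δ)/sin δ ≈ 1.925, b = sin(fδ)/sin δ ≈ 1.183.
p = a·p₁ + b·p₂ ≈ (-0.105, -0.971, 0.213); φ = arcsin(p_z) ≈ 12.29°, λ = atan2(p_y, p_x) ≈ -96.19°.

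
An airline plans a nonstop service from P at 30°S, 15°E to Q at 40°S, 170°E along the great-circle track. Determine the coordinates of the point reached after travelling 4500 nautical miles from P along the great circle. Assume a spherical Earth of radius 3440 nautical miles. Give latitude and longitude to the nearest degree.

From cos δ = sin φ₁ sin φ₂ + cos φ₁ cos φ₂ cos Δλ, the central angle is δ ≈ 1.854 rad (106.3°). The total great-circle distance is δ·R ≈ 1.854 × 3440 ≈ 6379 nmi, so the target fraction is f = 4500/6379 ≈ 0.705.
Interpolate at f ≈ 0.705 with slerp weights a = sin((1−f)δ)/sin δ ≈ 0.541, b = sin(fδ)/sin δ ≈ 1.006.
p = a·p₁ + b·p₂ ≈ (-0.306, 0.255, -0.917); φ = arcsin(p_z) ≈ -66.51°, λ = atan2(p_y, p_x) ≈ 140.20°.

≈ 67°S, 140°E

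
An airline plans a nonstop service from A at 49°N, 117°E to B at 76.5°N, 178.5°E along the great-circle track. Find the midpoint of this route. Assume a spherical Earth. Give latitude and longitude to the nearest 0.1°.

Write both endpoints as unit vectors p₁, p₂ with components (cos φ cos λ, cos φ sin λ, sin φ).
The central angle between the endpoints is δ = arccos(p₁·p₂) ≈ 0.632 rad (36.2°).
Interpolate at f = 1/2 with slerp weights a = sin((1−f)δ)/sin δ ≈ 0.526, b = sin(fδ)/sin δ ≈ 0.526.
p = a·p₁ + b·p₂ ≈ (-0.279, 0.311, 0.909); φ = arcsin(p_z) ≈ 65.30°, λ = atan2(p_y, p_x) ≈ 131.97°.

≈ 65.3°N, 132.0°E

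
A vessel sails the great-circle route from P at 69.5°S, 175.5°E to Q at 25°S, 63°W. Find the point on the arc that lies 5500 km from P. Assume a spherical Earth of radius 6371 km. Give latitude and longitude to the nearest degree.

≈ 50°S, 76°W

The haversine formula gives a central angle δ ≈ 1.339 rad (76.7°) between the endpoints. The total great-circle distance is δ·R ≈ 1.339 × 6371 ≈ 8529 km, so the target fraction is f = 5500/8529 ≈ 0.645.
Interpolate at f ≈ 0.645 with slerp weights a = sin((1−f)δ)/sin δ ≈ 0.470, b = sin(fδ)/sin δ ≈ 0.781.
p = a·p₁ + b·p₂ ≈ (0.157, -0.618, -0.771); φ = arcsin(p_z) ≈ -50.40°, λ = atan2(p_y, p_x) ≈ -75.73°.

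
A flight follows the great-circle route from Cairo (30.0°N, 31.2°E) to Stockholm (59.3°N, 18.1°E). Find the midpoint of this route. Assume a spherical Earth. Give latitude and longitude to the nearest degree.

The haversine formula gives a central angle δ ≈ 0.534 rad (30.6°) between the endpoints.
Interpolate at f = 1/2 with slerp weights a = sin((1−f)δ)/sin δ ≈ 0.518, b = sin(fδ)/sin δ ≈ 0.518.
p = a·p₁ + b·p₂ ≈ (0.636, 0.315, 0.705); φ = arcsin(p_z) ≈ 44.83°, λ = atan2(p_y, p_x) ≈ 26.35°.

≈ (45°N, 26°E)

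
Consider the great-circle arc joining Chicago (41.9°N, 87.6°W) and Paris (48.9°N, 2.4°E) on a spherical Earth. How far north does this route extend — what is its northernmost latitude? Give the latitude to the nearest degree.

The great circle lies in the plane with unit normal n̂ = (p₁ × p₂)/|p₁ × p₂|.
Here n̂_z ≈ +0.566; the vertex latitude is φ_max = arccos|n̂_z| ≈ 55.5°.
Check via Clairaut: cos φ_max = |cos φ₁| · sin C = cos(41.9°)·sin(49.5°) ≈ 0.566, again giving ≈ 55.5°.

≈ 56°N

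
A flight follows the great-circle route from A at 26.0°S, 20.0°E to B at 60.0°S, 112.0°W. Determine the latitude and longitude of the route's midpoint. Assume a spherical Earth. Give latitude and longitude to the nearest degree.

≈ 63°S, 13°W

From cos δ = sin φ₁ sin φ₂ + cos φ₁ cos φ₂ cos Δλ, the central angle is δ ≈ 1.492 rad (85.5°).
Interpolate at f = 1/2 with slerp weights a = sin((1−f)δ)/sin δ ≈ 0.681, b = sin(fδ)/sin δ ≈ 0.681.
p = a·p₁ + b·p₂ ≈ (0.447, -0.106, -0.888); φ = arcsin(p_z) ≈ -62.62°, λ = atan2(p_y, p_x) ≈ -13.37°.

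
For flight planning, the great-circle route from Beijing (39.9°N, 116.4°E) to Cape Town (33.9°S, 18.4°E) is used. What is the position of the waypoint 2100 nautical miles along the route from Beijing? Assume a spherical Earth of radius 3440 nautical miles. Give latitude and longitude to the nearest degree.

≈ 21°N, 82°E

The haversine formula gives a central angle δ ≈ 2.034 rad (116.5°) between the endpoints. The total great-circle distance is δ·R ≈ 2.034 × 3440 ≈ 6995 nmi, so the target fraction is f = 2100/6995 ≈ 0.300.
Interpolate at f ≈ 0.300 with slerp weights a = sin((1−f)δ)/sin δ ≈ 1.105, b = sin(fδ)/sin δ ≈ 0.641.
p = a·p₁ + b·p₂ ≈ (0.127, 0.927, 0.352); φ = arcsin(p_z) ≈ 20.59°, λ = atan2(p_y, p_x) ≈ 82.17°.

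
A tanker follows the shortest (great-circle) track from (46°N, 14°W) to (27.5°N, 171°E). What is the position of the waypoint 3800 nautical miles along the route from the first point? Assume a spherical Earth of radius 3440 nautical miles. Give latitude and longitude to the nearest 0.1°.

Write both endpoints as unit vectors p₁, p₂ with components (cos φ cos λ, cos φ sin λ, sin φ).
The central angle between the endpoints is δ = arccos(p₁·p₂) ≈ 1.856 rad (106.4°). The total great-circle distance is δ·R ≈ 1.856 × 3440 ≈ 6386 nmi, so the target fraction is f = 3800/6386 ≈ 0.595.
Interpolate at f ≈ 0.595 with slerp weights a = sin((1−f)δ)/sin δ ≈ 0.712, b = sin(fδ)/sin δ ≈ 0.931.
p = a·p₁ + b·p₂ ≈ (-0.336, 0.010, 0.942); φ = arcsin(p_z) ≈ 70.36°, λ = atan2(p_y, p_x) ≈ 178.37°.

≈ (70.4°N, 178.4°E)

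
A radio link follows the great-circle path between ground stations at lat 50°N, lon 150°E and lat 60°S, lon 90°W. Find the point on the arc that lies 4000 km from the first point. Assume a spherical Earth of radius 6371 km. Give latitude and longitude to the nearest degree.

≈ lat 22°N, lon 179°E

Write both endpoints as unit vectors p₁, p₂ with components (cos φ cos λ, cos φ sin λ, sin φ).
The central angle between the endpoints is δ = arccos(p₁·p₂) ≈ 2.539 rad (145.5°). The total great-circle distance is δ·R ≈ 2.539 × 6371 ≈ 16179 km, so the target fraction is f = 4000/16179 ≈ 0.247.
Interpolate at f ≈ 0.247 with slerp weights a = sin((1−f)δ)/sin δ ≈ 1.664, b = sin(fδ)/sin δ ≈ 1.037.
p = a·p₁ + b·p₂ ≈ (-0.926, 0.016, 0.377); φ = arcsin(p_z) ≈ 22.12°, λ = atan2(p_y, p_x) ≈ 178.99°.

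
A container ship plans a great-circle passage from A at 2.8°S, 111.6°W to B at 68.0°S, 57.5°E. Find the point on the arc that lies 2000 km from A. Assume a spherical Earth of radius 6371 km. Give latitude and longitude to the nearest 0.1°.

Convert each endpoint to a unit vector on the sphere (x = cos φ cos λ, y = cos φ sin λ, z = sin φ).
The central angle between the endpoints is δ = arccos(p₁·p₂) ≈ 1.899 rad (108.8°). The total great-circle distance is δ·R ≈ 1.899 × 6371 ≈ 12097 km, so the target fraction is f = 2000/12097 ≈ 0.165.
Interpolate at f ≈ 0.165 with slerp weights a = sin((1−f)δ)/sin δ ≈ 1.056, b = sin(fδ)/sin δ ≈ 0.326.
p = a·p₁ + b·p₂ ≈ (-0.323, -0.878, -0.354); φ = arcsin(p_z) ≈ -20.73°, λ = atan2(p_y, p_x) ≈ -110.18°.

≈ 20.7°S, 110.2°W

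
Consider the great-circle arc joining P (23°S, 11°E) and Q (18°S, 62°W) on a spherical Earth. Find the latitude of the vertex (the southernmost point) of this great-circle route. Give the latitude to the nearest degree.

The great circle lies in the plane with unit normal n̂ = (p₁ × p₂)/|p₁ × p₂|.
Here n̂_z ≈ -0.904; the vertex latitude is φ_max = arccos|n̂_z| ≈ 25.3°.

≈ 25°S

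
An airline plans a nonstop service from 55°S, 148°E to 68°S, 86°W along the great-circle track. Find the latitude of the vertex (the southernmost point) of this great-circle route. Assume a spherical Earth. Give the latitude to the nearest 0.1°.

The great circle lies in the plane with unit normal n̂ = (p₁ × p₂)/|p₁ × p₂|.
Here n̂_z ≈ +0.225; the vertex latitude is φ_max = arccos|n̂_z| ≈ 77.0°.

≈ 77.0°S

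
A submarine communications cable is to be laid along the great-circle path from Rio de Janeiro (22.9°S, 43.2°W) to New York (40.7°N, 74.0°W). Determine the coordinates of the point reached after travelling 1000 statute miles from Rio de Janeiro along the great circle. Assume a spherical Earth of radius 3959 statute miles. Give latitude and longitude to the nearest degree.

≈ (10°S, 49°W)

From cos δ = sin φ₁ sin φ₂ + cos φ₁ cos φ₂ cos Δλ, the central angle is δ ≈ 1.217 rad (69.7°). The total great-circle distance is δ·R ≈ 1.217 × 3959 ≈ 4819 mi, so the target fraction is f = 1000/4819 ≈ 0.207.
Interpolate at f ≈ 0.207 with slerp weights a = sin((1−f)δ)/sin δ ≈ 0.876, b = sin(fδ)/sin δ ≈ 0.266.
p = a·p₁ + b·p₂ ≈ (0.644, -0.747, -0.167); φ = arcsin(p_z) ≈ -9.62°, λ = atan2(p_y, p_x) ≈ -49.22°.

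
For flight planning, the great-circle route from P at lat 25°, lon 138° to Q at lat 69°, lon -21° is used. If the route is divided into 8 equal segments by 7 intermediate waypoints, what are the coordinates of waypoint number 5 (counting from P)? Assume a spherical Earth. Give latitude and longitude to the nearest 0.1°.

≈ lat 76.4°, lon 112.0°

Write both endpoints as unit vectors p₁, p₂ with components (cos φ cos λ, cos φ sin λ, sin φ).
The central angle between the endpoints is δ = arccos(p₁·p₂) ≈ 1.479 rad (84.8°).
Interpolate at f = 5/8 with slerp weights a = sin((1−f)δ)/sin δ ≈ 0.529, b = sin(fδ)/sin δ ≈ 0.802.
p = a·p₁ + b·p₂ ≈ (-0.088, 0.218, 0.972); φ = arcsin(p_z) ≈ 76.41°, λ = atan2(p_y, p_x) ≈ 112.01°.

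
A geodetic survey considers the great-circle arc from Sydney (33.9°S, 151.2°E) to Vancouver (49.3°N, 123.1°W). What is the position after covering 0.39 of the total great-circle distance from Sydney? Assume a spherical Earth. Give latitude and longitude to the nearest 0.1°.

Convert each endpoint to a unit vector on the sphere (x = cos φ cos λ, y = cos φ sin λ, z = sin φ).
The central angle between the endpoints is δ = arccos(p₁·p₂) ≈ 1.963 rad (112.5°).
Interpolate at f = 0.39 with slerp weights a = sin((1−f)δ)/sin δ ≈ 1.008, b = sin(fδ)/sin δ ≈ 0.750.
p = a·p₁ + b·p₂ ≈ (-1.000, -0.007, 0.007); φ = arcsin(p_z) ≈ 0.37°, λ = atan2(p_y, p_x) ≈ -179.61°.

≈ 0.4°N, 179.6°W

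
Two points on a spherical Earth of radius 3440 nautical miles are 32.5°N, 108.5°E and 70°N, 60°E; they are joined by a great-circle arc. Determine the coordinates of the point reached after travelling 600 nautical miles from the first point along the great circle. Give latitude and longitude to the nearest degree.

The haversine formula gives a central angle δ ≈ 0.801 rad (45.9°) between the endpoints. The total great-circle distance is δ·R ≈ 0.801 × 3440 ≈ 2755 nmi, so the target fraction is f = 600/2755 ≈ 0.218.
Interpolate at f ≈ 0.218 with slerp weights a = sin((1−f)δ)/sin δ ≈ 0.817, b = sin(fδ)/sin δ ≈ 0.242.
p = a·p₁ + b·p₂ ≈ (-0.177, 0.725, 0.666); φ = arcsin(p_z) ≈ 41.75°, λ = atan2(p_y, p_x) ≈ 103.74°.

≈ 42°N, 104°E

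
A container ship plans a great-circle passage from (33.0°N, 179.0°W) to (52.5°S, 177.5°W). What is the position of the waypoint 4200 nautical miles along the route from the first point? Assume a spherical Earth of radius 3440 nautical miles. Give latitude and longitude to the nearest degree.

The haversine formula gives a central angle δ ≈ 1.492 rad (85.5°) between the endpoints. The total great-circle distance is δ·R ≈ 1.492 × 3440 ≈ 5134 nmi, so the target fraction is f = 4200/5134 ≈ 0.818.
Interpolate at f ≈ 0.818 with slerp weights a = sin((1−f)δ)/sin δ ≈ 0.269, b = sin(fδ)/sin δ ≈ 0.942.
p = a·p₁ + b·p₂ ≈ (-0.799, -0.029, -0.601); φ = arcsin(p_z) ≈ -36.95°, λ = atan2(p_y, p_x) ≈ -177.92°.

≈ (37°S, 178°W)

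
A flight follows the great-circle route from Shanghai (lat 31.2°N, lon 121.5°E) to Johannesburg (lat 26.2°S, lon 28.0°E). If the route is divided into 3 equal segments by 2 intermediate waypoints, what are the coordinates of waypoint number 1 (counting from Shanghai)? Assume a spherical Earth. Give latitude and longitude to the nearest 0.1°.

Convert each endpoint to a unit vector on the sphere (x = cos φ cos λ, y = cos φ sin λ, z = sin φ).
The central angle between the endpoints is δ = arccos(p₁·p₂) ≈ 1.850 rad (106.0°).
Interpolate at f = 1/3 with slerp weights a = sin((1−f)δ)/sin δ ≈ 0.982, b = sin(fδ)/sin δ ≈ 0.602.
p = a·p₁ + b·p₂ ≈ (0.038, 0.969, 0.243); φ = arcsin(p_z) ≈ 14.06°, λ = atan2(p_y, p_x) ≈ 87.76°.

≈ lat 14.1°N, lon 87.8°E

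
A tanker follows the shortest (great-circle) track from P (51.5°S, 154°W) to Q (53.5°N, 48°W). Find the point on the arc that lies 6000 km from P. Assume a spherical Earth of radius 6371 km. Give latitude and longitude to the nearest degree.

Convert each endpoint to a unit vector on the sphere (x = cos φ cos λ, y = cos φ sin λ, z = sin φ).
The central angle between the endpoints is δ = arccos(p₁·p₂) ≈ 2.391 rad (137.0°). The total great-circle distance is δ·R ≈ 2.391 × 6371 ≈ 15232 km, so the target fraction is f = 6000/15232 ≈ 0.394.
Interpolate at f ≈ 0.394 with slerp weights a = sin((1−f)δ)/sin δ ≈ 1.455, b = sin(fδ)/sin δ ≈ 1.185.
p = a·p₁ + b·p₂ ≈ (-0.342, -0.921, -0.186); φ = arcsin(p_z) ≈ -10.71°, λ = atan2(p_y, p_x) ≈ -110.39°.

≈ (11°S, 110°W)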